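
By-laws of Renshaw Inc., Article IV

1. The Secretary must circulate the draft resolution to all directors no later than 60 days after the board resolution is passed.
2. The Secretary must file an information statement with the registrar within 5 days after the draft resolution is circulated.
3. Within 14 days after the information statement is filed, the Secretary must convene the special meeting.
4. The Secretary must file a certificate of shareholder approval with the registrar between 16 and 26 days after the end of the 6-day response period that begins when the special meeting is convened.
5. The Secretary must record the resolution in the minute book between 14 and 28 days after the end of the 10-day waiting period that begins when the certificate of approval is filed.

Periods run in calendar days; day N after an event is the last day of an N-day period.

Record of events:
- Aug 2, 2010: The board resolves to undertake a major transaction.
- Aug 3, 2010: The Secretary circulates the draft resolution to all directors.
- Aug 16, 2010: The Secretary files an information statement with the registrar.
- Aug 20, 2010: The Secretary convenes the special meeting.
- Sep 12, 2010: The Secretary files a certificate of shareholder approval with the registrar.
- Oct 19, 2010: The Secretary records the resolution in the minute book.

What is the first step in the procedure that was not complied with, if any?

Step 2

Step 1 — counting 60 days from Aug 2, 2010 (when the board resolution is passed) gives a deadline of Oct 1, 2010; completed Aug 3, 2010, before the deadline.
Step 2 — counting 5 days from Aug 3, 2010 (when the draft resolution is circulated) gives a deadline of Aug 8, 2010; done Aug 16, 2010 — 8 days late.
No need to go further; step 2 was not satisfied.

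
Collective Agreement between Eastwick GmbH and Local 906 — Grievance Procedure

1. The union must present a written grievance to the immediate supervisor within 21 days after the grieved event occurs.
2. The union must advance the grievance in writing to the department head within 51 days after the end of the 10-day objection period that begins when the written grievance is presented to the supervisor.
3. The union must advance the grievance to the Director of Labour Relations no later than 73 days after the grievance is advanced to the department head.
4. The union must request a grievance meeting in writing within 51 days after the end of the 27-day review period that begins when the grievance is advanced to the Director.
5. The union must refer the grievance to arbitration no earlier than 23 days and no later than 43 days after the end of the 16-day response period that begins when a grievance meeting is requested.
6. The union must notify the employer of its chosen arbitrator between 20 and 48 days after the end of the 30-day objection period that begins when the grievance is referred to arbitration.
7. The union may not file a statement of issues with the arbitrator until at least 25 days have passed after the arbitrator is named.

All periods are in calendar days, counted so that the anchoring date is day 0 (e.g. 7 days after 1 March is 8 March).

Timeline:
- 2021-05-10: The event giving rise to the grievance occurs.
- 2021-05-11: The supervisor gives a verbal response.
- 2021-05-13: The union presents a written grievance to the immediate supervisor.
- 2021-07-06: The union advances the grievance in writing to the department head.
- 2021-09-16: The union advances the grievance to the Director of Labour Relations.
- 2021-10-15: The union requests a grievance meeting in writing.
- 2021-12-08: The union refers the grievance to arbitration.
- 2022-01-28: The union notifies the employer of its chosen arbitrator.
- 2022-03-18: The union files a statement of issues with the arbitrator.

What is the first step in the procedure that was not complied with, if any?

Step 1: 21 days after 2021-05-10 (when the grieved event occurs) is 2021-05-31; completed 2021-05-13, before the deadline.
Step 2: 51 days after 2021-05-23 (end of the 10-day objection period, which began when the written grievance is presented to the supervisor on 2021-05-13) is 2021-07-13; completed 2021-07-06, before the deadline.
Step 3: 73 days after 2021-07-06 (when the grievance is advanced to the department head) is 2021-09-17; 2021-09-16 is within that limit.
Step 4: 51 days after 2021-10-13 (end of the 27-day review period, which began when the grievance is advanced to the Director on 2021-09-16) is 2021-12-03; done 2021-10-15 — timely.
Step 5: the window is 23–43 days after 2021-10-31 (end of the 16-day response period, which began when a grievance meeting is requested on 2021-10-15), so 2021-11-23 through 2021-12-13; 2021-12-08 falls inside that range.
Step 6: the window is 20–48 days after 2022-01-07 (end of the 30-day objection period, which began when the grievance is referred to arbitration on 2021-12-08), so 2022-01-27 through 2022-02-24; done 2022-01-28, which is between those dates.
Step 7: the earliest permitted date is 25 days after 2022-01-28 (when the arbitrator is named), i.e. 2022-02-22; done 2022-03-18, after the minimum wait.

None — every step was satisfied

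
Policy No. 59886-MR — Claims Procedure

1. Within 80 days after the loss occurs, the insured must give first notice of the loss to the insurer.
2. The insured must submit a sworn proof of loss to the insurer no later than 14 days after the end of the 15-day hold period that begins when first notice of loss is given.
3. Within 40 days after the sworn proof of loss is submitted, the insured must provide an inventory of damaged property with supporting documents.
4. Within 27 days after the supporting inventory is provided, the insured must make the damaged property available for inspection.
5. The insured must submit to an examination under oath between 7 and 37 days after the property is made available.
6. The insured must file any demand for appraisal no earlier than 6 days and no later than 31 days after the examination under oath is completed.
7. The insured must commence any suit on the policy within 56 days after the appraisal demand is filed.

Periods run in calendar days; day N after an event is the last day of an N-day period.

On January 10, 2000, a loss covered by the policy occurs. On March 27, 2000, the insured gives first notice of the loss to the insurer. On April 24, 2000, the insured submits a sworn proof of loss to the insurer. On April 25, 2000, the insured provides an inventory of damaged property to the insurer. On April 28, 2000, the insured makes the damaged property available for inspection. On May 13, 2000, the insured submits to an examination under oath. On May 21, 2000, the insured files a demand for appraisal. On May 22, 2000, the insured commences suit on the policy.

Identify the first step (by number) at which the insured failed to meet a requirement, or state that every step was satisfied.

None — every step was satisfied

Step 1 — counting 80 days from January 10, 2000 (when the loss occurs) gives a deadline of March 30, 2000; March 27, 2000 is within that limit.
Step 2 — counting 14 days from April 11, 2000 (end of the 15-day hold period, which began when first notice of loss is given on March 27, 2000) gives a deadline of April 25, 2000; done April 24, 2000 — timely.
Step 3 — counting 40 days from April 24, 2000 (when the sworn proof of loss is submitted) gives a deadline of June 3, 2000; done April 25, 2000 — timely.
Step 4 — counting 27 days from April 25, 2000 (when the supporting inventory is provided) gives a deadline of May 22, 2000; done April 28, 2000 — timely.
Step 5 — 7 and 37 days from April 28, 2000 (when the property is made available) are May 5, 2000 and June 4, 2000 respectively; done May 13, 2000 — within the window.
Step 6 — 6 and 31 days from May 13, 2000 (when the examination under oath is completed) are May 19, 2000 and June 13, 2000 respectively; May 21, 2000 falls inside that range.
Step 7 — counting 56 days from May 21, 2000 (when the appraisal demand is filed) gives a deadline of July 16, 2000; May 22, 2000 is within that limit.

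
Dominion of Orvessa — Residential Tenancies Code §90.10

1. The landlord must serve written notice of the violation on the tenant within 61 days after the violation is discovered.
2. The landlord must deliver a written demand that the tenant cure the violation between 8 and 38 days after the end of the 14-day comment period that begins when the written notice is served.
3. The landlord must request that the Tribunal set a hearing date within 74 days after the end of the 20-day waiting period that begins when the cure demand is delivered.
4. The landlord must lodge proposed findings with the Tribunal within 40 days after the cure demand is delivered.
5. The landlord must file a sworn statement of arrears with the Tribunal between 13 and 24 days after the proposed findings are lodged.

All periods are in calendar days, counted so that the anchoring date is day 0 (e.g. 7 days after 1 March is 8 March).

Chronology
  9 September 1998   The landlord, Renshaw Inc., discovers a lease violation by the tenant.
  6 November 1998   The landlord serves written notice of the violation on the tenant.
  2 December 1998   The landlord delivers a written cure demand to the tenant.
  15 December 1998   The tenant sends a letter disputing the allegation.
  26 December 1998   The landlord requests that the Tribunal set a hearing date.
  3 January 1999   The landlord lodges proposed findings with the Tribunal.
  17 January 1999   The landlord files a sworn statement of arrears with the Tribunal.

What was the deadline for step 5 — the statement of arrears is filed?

27 January 1999

Step 5 runs from 3 January 1999, when the proposed findings are lodged. The window is 13–24 days after 3 January 1999; it closes on 27 January 1999.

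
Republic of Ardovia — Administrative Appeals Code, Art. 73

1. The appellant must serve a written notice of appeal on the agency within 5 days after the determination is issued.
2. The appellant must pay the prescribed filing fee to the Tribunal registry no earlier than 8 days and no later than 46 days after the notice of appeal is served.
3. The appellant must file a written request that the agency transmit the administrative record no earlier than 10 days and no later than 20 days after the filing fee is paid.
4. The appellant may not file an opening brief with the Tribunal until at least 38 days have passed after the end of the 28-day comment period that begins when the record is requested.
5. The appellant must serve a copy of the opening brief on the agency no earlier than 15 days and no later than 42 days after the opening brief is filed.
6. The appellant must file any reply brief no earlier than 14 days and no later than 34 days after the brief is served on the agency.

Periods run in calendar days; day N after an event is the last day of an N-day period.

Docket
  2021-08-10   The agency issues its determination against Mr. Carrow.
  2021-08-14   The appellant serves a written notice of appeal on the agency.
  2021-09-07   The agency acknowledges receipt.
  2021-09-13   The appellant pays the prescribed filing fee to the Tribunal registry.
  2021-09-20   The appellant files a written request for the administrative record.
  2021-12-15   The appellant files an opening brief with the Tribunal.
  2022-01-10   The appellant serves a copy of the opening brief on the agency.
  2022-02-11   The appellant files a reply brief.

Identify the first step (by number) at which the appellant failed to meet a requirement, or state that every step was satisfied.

Step 3

Step 1 — counting 5 days from 2021-08-10 (when the determination is issued) gives a deadline of 2021-08-15; 2021-08-14 is within that limit.
Step 2 — 8 and 46 days from 2021-08-14 (when the notice of appeal is served) are 2021-08-22 and 2021-09-29 respectively; done 2021-09-13, which is between those dates.
Step 3 — 10 and 20 days from 2021-09-13 (when the filing fee is paid) are 2021-09-23 and 2021-10-03 respectively; done 2021-09-20 — 3 days before the window opened.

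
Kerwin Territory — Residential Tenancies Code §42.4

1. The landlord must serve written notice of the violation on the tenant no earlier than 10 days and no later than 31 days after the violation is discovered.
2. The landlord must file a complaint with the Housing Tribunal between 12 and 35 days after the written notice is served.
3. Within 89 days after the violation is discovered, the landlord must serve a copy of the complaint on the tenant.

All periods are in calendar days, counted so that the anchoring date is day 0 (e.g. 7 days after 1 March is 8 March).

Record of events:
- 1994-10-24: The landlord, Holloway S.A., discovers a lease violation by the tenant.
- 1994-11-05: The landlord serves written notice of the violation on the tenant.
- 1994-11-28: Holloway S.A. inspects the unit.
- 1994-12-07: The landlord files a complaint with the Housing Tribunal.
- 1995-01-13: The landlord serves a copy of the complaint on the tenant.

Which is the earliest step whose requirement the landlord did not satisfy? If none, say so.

Step 1: the window is 10–31 days after 1994-10-24 (when the violation is discovered), so 1994-11-03 through 1994-11-24; 1994-11-05 falls inside that range.
Step 2: the window is 12–35 days after 1994-11-05 (when the written notice is served), so 1994-11-17 through 1994-12-10; 1994-12-07 falls inside that range.
Step 3: 89 days after 1994-10-24 (when the violation is discovered) is 1995-01-21; done 1995-01-13 — timely.

None — every step was satisfied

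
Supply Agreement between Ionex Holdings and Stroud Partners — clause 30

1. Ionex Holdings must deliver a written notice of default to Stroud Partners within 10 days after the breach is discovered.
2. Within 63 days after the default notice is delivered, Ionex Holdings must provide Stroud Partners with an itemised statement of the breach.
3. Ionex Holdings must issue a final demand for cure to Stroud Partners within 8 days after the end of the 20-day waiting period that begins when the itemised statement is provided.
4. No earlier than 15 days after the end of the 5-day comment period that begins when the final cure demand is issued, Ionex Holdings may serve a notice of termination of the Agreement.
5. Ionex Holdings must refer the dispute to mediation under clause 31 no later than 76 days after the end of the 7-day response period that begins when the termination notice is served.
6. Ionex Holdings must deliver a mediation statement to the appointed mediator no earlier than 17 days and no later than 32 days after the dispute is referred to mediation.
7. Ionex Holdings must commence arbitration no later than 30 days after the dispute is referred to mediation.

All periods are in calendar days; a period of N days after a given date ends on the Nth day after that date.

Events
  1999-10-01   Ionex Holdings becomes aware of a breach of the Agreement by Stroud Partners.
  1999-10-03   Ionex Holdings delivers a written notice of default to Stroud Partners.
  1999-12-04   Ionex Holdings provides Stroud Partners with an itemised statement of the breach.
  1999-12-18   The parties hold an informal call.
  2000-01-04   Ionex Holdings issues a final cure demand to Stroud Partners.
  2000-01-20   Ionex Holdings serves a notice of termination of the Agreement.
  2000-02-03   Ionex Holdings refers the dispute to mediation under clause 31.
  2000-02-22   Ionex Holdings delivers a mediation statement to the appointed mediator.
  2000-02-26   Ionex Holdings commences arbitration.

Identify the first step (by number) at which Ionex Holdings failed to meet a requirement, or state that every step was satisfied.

Step 3

Step 1 — counting 10 days from 1999-10-01 (when the breach is discovered) gives a deadline of 1999-10-11; 1999-10-03 is within that limit.
Step 2 — counting 63 days from 1999-10-03 (when the default notice is delivered) gives a deadline of 1999-12-05; 1999-12-04 is within that limit.
Step 3 — counting 8 days from 1999-12-24 (end of the 20-day waiting period, which began when the itemised statement is provided on 1999-12-04) gives a deadline of 2000-01-01; 2000-01-04 misses that deadline by 3 days.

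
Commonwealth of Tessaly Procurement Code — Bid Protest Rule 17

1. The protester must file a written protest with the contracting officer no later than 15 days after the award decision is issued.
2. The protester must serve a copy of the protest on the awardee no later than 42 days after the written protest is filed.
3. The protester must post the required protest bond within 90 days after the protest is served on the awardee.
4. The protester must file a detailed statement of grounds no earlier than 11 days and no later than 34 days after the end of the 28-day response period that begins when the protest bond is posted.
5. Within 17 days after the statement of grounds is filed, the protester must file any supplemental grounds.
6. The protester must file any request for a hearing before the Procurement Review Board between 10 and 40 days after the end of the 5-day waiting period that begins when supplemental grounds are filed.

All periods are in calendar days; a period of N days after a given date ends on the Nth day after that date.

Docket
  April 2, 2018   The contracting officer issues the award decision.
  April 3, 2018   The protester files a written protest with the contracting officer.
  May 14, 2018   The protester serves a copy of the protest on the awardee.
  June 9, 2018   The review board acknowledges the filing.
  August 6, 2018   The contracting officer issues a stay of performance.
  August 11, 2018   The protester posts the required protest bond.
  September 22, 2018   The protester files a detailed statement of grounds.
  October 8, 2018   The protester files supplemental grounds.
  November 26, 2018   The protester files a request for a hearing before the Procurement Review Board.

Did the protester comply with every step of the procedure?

No

Step 1 — counting 15 days from April 2, 2018 (when the award decision is issued) gives a deadline of April 17, 2018; April 3, 2018 is within that limit.
Step 2 — counting 42 days from April 3, 2018 (when the written protest is filed) gives a deadline of May 15, 2018; completed May 14, 2018, before the deadline.
Step 3 — counting 90 days from May 14, 2018 (when the protest is served on the awardee) gives a deadline of August 12, 2018; August 11, 2018 is within that limit.
Step 4 — 11 and 34 days from September 8, 2018 (end of the 28-day response period, which began when the protest bond is posted on August 11, 2018) are September 19, 2018 and October 12, 2018 respectively; September 22, 2018 falls inside that range.
Step 5 — counting 17 days from September 22, 2018 (when the statement of grounds is filed) gives a deadline of October 9, 2018; completed October 8, 2018, before the deadline.
Step 6 — 10 and 40 days from October 13, 2018 (end of the 5-day waiting period, which began when supplemental grounds are filed on October 8, 2018) are October 23, 2018 and November 22, 2018 respectively; November 26, 2018 is 4 days past the end of the window.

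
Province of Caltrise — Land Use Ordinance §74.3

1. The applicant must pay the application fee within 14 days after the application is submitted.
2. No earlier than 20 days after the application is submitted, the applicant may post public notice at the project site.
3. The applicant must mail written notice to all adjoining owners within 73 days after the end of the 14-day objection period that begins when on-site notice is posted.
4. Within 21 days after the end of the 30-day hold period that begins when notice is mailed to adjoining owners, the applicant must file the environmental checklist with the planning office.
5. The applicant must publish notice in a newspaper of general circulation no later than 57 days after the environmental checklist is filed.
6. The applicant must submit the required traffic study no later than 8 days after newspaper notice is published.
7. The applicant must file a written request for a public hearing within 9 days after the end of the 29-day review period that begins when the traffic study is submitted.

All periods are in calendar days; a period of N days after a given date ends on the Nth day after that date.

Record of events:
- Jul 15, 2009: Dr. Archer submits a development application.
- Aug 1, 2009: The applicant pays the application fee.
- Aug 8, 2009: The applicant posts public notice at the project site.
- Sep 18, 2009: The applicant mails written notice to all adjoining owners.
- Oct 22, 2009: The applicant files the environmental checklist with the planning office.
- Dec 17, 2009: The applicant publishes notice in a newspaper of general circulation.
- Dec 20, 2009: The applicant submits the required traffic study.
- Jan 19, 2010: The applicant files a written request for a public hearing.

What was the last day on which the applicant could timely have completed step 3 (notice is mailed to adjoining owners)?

On-site notice is posted on Aug 8, 2009; the 14-day objection period therefore ends Aug 22, 2009, and step 3 runs from that date. 73 days after Aug 22, 2009 is Nov 3, 2009.

Nov 3, 2009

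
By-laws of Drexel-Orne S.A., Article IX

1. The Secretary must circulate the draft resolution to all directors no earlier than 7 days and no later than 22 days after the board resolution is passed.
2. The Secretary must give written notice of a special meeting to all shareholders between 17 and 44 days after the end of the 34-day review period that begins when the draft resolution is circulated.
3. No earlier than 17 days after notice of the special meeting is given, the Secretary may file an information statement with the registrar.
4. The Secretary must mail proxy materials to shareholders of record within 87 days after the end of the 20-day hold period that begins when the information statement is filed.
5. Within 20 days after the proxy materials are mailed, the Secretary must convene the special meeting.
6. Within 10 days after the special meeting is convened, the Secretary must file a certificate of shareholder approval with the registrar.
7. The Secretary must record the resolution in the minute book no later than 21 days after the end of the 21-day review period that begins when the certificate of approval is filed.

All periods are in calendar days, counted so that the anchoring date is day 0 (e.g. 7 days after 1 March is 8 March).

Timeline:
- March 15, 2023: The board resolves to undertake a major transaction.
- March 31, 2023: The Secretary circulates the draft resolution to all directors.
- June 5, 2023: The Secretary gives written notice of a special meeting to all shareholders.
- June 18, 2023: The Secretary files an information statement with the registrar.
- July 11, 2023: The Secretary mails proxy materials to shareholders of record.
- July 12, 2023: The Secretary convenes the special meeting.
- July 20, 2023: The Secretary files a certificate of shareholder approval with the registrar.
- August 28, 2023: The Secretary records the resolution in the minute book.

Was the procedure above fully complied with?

Step 1 — 7 and 22 days from March 15, 2023 (when the board resolution is passed) are March 22, 2023 and April 6, 2023 respectively; March 31, 2023 falls inside that range.
Step 2 — 17 and 44 days from May 4, 2023 (end of the 34-day review period, which began when the draft resolution is circulated on March 31, 2023) are May 21, 2023 and June 17, 2023 respectively; done June 5, 2023 — within the window.
Step 3 — must wait 17 days from June 5, 2023 (when notice of the special meeting is given), so not before June 22, 2023; done June 18, 2023 — 4 days too early.

No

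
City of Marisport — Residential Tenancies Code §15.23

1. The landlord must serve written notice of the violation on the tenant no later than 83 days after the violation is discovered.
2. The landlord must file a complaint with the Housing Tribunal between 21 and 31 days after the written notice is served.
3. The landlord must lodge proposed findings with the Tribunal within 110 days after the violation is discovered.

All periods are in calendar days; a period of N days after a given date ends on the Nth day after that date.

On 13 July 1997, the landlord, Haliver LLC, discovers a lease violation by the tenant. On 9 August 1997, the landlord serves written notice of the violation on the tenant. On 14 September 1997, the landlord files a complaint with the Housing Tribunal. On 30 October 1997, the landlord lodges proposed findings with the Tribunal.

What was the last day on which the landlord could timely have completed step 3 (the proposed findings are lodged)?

Step 3 runs from 13 July 1997, when the violation is discovered. 110 days after 13 July 1997 is 31 October 1997.

31 October 1997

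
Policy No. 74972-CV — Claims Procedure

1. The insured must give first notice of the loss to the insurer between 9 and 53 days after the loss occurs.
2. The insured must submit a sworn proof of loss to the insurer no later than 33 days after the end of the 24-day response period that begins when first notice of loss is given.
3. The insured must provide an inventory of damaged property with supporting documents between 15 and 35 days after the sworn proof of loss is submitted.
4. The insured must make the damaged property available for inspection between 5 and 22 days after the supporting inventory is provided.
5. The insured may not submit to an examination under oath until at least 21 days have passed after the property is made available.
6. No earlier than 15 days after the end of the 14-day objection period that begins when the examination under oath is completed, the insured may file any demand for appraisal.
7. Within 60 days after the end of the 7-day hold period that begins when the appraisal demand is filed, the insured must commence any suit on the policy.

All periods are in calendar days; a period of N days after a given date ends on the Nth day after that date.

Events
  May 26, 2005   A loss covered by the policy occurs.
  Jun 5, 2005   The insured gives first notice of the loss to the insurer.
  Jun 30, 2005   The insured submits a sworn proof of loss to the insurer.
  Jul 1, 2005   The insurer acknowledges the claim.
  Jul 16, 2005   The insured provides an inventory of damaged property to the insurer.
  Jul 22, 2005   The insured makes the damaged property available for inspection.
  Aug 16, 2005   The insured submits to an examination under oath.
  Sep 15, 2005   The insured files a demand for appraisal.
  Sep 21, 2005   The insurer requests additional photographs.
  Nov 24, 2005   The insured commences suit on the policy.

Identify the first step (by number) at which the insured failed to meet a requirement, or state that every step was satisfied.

(1) the permitted window runs from May 26, 2005 + 9 = Jun 4, 2005 to May 26, 2005 + 53 = Jul 18, 2005; done Jun 5, 2005, which is between those dates.
(2) due by Jun 29, 2005 + 33 days = Aug 1, 2005; done Jun 30, 2005 — timely.
(3) the permitted window runs from Jun 30, 2005 + 15 = Jul 15, 2005 to Jun 30, 2005 + 35 = Aug 4, 2005; done Jul 16, 2005, which is between those dates.
(4) the permitted window runs from Jul 16, 2005 + 5 = Jul 21, 2005 to Jul 16, 2005 + 22 = Aug 7, 2005; done Jul 22, 2005 — within the window.
(5) permitted from Jul 22, 2005 + 21 days = Aug 12, 2005 onward; done Aug 16, 2005, after the minimum wait.
(6) permitted from Aug 30, 2005 + 15 days = Sep 14, 2005 onward; done Sep 15, 2005 — permitted.
(7) due by Sep 22, 2005 + 60 days = Nov 21, 2005; Nov 24, 2005 misses that deadline by 3 days.
That is the first point of non-compliance.

Step 7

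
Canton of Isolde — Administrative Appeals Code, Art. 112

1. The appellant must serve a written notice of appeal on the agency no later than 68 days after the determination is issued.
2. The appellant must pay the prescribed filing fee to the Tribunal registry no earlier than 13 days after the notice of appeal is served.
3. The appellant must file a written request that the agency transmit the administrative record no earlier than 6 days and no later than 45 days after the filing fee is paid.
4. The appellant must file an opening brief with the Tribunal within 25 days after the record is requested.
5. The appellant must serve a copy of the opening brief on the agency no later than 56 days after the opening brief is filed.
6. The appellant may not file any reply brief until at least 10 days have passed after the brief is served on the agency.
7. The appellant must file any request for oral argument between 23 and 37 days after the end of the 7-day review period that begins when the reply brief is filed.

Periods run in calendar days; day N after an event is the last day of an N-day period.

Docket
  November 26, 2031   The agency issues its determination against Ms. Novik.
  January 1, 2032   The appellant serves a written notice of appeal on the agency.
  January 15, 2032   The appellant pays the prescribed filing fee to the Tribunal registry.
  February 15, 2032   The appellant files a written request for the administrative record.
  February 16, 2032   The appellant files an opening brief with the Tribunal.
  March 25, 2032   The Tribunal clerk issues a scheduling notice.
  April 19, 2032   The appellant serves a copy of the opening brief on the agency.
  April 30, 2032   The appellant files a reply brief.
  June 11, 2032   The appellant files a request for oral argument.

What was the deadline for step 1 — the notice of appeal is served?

February 2, 2032

Step 1 runs from November 26, 2031, when the determination is issued. 68 days after November 26, 2031 is February 2, 2032.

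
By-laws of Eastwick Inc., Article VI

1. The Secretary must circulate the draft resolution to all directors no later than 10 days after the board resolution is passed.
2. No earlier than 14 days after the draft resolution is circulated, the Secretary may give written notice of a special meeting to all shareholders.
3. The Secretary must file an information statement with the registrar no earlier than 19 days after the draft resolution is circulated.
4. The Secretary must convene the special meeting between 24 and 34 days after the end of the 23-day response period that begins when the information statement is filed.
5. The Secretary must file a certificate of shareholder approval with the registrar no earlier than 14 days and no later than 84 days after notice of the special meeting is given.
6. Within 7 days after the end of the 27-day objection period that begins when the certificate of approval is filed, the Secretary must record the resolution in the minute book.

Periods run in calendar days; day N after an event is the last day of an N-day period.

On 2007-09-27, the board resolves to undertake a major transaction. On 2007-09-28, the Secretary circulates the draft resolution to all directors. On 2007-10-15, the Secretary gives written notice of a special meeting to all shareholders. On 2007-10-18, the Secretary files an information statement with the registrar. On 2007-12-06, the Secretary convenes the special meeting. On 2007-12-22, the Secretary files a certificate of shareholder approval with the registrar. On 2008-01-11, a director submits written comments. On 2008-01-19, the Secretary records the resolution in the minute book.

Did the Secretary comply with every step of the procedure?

Step 1 — counting 10 days from 2007-09-27 (when the board resolution is passed) gives a deadline of 2007-10-07; done 2007-09-28 — timely.
Step 2 — must wait 14 days from 2007-09-28 (when the draft resolution is circulated), so not before 2007-10-12; done 2007-10-15 — permitted.
Step 3 — must wait 19 days from 2007-09-28 (when the draft resolution is circulated), so not before 2007-10-17; done 2007-10-18, after the minimum wait.
Step 4 — 24 and 34 days from 2007-11-10 (end of the 23-day response period, which began when the information statement is filed on 2007-10-18) are 2007-12-04 and 2007-12-14 respectively; done 2007-12-06, which is between those dates.
Step 5 — 14 and 84 days from 2007-10-15 (when notice of the special meeting is given) are 2007-10-29 and 2008-01-07 respectively; done 2007-12-22 — within the window.
Step 6 — counting 7 days from 2008-01-18 (end of the 27-day objection period, which began when the certificate of approval is filed on 2007-12-22) gives a deadline of 2008-01-25; completed 2008-01-19, before the deadline.

Yes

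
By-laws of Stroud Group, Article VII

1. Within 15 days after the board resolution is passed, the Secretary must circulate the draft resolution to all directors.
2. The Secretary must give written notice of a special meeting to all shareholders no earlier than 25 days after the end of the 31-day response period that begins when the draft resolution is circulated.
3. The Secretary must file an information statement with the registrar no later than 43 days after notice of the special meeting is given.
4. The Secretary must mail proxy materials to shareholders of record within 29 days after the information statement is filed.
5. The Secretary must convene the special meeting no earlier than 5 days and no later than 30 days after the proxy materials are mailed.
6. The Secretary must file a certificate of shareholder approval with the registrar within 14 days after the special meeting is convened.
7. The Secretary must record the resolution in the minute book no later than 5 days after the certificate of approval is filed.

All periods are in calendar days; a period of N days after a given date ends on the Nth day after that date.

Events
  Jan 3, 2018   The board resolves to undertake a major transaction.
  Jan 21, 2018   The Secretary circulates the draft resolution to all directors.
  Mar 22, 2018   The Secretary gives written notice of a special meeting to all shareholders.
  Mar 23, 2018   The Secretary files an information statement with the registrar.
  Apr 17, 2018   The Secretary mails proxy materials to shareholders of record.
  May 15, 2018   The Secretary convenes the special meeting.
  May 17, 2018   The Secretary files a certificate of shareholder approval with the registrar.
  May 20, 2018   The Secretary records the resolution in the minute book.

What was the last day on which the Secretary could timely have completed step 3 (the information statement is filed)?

Step 3 runs from Mar 22, 2018, when notice of the special meeting is given. 43 days after Mar 22, 2018 is May 4, 2018.

May 4, 2018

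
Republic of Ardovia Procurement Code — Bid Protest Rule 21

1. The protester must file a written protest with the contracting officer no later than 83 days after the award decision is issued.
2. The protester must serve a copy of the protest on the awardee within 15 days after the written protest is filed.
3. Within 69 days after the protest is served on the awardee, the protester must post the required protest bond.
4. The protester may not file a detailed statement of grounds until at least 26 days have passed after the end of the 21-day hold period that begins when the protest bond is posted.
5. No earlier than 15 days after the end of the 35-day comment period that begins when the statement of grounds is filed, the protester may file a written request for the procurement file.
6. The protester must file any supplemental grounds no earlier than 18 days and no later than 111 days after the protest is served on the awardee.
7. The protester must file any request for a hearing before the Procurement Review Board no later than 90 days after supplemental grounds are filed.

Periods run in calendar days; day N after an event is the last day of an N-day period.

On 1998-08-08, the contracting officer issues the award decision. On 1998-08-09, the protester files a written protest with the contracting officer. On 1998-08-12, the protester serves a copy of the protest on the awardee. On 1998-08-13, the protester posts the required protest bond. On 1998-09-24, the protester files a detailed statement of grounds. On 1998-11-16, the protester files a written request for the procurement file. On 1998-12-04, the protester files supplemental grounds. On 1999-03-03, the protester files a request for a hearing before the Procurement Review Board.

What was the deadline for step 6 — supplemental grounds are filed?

Step 6 runs from 1998-08-12, when the protest is served on the awardee. The window is 18–111 days after 1998-08-12; it closes on 1998-12-01.

1998-12-01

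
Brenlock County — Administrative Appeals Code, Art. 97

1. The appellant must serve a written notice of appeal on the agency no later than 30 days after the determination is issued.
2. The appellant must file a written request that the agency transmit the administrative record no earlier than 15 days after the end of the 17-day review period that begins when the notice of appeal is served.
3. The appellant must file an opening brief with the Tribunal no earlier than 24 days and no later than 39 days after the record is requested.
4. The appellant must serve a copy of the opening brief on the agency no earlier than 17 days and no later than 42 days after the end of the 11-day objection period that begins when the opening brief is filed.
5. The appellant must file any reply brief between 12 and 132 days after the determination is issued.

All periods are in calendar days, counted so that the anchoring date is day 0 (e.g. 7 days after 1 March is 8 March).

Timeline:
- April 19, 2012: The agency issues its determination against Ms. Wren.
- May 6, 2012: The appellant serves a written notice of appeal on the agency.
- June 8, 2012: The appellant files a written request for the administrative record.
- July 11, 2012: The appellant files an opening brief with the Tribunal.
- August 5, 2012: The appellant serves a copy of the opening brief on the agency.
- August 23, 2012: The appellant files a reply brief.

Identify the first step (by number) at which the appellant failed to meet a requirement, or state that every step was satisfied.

(1) due by April 19, 2012 + 30 days = May 19, 2012; done May 6, 2012 — timely.
(2) permitted from May 23, 2012 + 15 days = June 7, 2012 onward; done June 8, 2012 — permitted.
(3) the permitted window runs from June 8, 2012 + 24 = July 2, 2012 to June 8, 2012 + 39 = July 17, 2012; July 11, 2012 falls inside that range.
(4) the permitted window runs from July 22, 2012 + 17 = August 8, 2012 to July 22, 2012 + 42 = September 2, 2012; August 5, 2012 is 3 days too early.

Step 4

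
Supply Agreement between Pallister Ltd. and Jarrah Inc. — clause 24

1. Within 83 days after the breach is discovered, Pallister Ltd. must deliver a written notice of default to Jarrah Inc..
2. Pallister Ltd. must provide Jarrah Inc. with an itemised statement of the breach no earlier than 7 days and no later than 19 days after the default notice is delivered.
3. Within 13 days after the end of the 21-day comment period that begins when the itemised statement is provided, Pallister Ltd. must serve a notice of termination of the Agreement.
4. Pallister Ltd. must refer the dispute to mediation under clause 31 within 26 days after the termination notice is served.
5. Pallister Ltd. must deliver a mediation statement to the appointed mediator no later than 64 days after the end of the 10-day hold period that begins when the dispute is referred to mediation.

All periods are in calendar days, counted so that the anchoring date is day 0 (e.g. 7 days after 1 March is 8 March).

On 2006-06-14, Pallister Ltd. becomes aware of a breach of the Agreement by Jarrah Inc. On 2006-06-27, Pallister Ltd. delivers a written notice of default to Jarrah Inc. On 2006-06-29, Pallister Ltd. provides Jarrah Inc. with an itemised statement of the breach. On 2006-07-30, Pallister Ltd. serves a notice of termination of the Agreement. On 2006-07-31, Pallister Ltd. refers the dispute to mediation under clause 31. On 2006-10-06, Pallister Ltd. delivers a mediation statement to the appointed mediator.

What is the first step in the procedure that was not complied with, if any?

Step 2

(1) due by 2006-06-14 + 83 days = 2006-09-05; 2006-06-27 is within that limit.
(2) the permitted window runs from 2006-06-27 + 7 = 2006-07-04 to 2006-06-27 + 19 = 2006-07-16; 2006-06-29 is 5 days too early.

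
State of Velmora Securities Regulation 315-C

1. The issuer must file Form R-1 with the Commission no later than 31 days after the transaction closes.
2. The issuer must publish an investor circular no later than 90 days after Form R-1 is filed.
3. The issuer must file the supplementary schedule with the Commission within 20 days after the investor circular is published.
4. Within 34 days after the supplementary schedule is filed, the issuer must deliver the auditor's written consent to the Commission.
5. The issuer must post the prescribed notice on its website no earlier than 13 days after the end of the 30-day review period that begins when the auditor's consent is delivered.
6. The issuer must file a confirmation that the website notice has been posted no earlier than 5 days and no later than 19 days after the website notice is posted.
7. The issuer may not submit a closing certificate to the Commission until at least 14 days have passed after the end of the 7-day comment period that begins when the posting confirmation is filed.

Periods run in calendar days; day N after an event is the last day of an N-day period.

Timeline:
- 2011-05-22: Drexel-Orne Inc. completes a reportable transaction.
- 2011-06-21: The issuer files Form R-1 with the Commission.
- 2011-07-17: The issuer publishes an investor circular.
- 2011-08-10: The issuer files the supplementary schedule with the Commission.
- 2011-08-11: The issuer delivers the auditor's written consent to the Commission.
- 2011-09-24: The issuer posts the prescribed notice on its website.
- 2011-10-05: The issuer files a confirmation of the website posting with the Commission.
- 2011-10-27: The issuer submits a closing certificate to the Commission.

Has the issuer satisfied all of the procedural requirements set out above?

(1) due by 2011-05-22 + 31 days = 2011-06-22; 2011-06-21 is within that limit.
(2) due by 2011-06-21 + 90 days = 2011-09-19; 2011-07-17 is within that limit.
(3) due by 2011-07-17 + 20 days = 2011-08-06; not done until 2011-08-10, 4 days after the deadline.

No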